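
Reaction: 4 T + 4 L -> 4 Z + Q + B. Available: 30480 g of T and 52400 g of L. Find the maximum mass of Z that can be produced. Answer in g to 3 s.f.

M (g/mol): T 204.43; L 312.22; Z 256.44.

38200 g

n(T) = 30480 / 204.43 = 149.1 mol
n(L) = 52400 / 312.22 = 167.8 mol
n/ν for T = 149.1/4 = 37.28
n/ν for L = 167.8/4 = 41.95
Smallest n/ν is T → limiting reagent.
n(Z) = (4/4) × 149.1 = 149.1 mol
mass = 149.1 × 256.44 = 38240 g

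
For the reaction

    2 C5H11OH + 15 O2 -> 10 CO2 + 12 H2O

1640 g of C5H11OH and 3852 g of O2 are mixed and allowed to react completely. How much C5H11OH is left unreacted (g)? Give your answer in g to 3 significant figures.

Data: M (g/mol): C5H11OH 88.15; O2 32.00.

225 g

n(C5H11OH) = 1640 / 88.15 = 18.60 mol
n(O2) = 3852 / 32.00 = 120.4 mol
n/ν for C5H11OH = 18.60/2 = 9.300
n/ν for O2 = 120.4/15 = 8.027
Smallest n/ν is O2 → limiting reagent.
C5H11OH consumed = (2/15) × 120.4 = 16.05 mol
C5H11OH remaining = 18.60 − 16.05 = 2.550 mol
mass = 2.550 × 88.15 = 224.8 g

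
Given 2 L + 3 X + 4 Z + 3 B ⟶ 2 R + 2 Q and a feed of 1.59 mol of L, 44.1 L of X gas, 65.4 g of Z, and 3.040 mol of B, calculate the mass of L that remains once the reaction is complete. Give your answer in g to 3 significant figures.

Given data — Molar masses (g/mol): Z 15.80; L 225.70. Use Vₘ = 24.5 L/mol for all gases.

88.0 g

n(L) = 1.590 mol
n(X) = 44.10 / 24.5 = 1.800 mol
n(Z) = 65.40 / 15.80 = 4.139 mol
n(B) = 3.040 mol
n/ν for L = 1.590/2 = 0.7950
n/ν for X = 1.800/3 = 0.6000
n/ν for Z = 4.139/4 = 1.035
n/ν for B = 3.040/3 = 1.013
Smallest n/ν is X → limiting reagent.
L consumed = (2/3) × 1.800 = 1.200 mol
L remaining = 1.590 − 1.200 = 0.3900 mol
mass = 0.3900 × 225.70 = 88.02 g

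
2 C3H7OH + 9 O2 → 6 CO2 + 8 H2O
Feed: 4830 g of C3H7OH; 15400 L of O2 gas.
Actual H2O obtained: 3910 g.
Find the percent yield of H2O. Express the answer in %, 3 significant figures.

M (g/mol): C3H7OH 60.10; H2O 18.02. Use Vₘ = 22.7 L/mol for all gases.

67.5 %

n(C3H7OH) = 4830 / 60.10 = 80.37 mol
n(O2) = 15400 / 22.7 = 678.4 mol
n/ν for C3H7OH = 80.37/2 = 40.19
n/ν for O2 = 678.4/9 = 75.38
Smallest n/ν is C3H7OH → limiting reagent.
theoretical n(H2O) = (8/2) × 80.37 = 321.5 mol → 5793 g
% yield = 3910 / 5793 × 100 = 67.50 %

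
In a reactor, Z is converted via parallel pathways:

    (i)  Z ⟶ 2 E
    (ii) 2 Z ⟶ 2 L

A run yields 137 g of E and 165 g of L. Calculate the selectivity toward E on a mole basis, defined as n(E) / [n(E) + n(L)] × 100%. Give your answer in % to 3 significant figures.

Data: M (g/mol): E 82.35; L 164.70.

n(E) = 137 / 82.35 = 1.664 mol
n(L) = 165 / 164.70 = 1.002 mol
selectivity = 1.664/(1.664+1.002) × 100 = 62.42 %

62.4 %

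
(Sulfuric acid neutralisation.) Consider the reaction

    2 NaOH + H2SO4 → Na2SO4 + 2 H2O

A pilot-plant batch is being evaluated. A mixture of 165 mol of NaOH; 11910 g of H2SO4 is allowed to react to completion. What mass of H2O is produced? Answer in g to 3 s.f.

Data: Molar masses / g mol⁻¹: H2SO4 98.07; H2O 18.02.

2970 g

n(NaOH) = 165.0 mol
n(H2SO4) = 11910 / 98.07 = 121.4 mol
n/ν → NaOH: 82.50, H2SO4: 121.4; NaOH is limiting.
n(H2O) = (2/2) × 165.0 = 165.0 mol
mass = 165.0 × 18.02 = 2973 g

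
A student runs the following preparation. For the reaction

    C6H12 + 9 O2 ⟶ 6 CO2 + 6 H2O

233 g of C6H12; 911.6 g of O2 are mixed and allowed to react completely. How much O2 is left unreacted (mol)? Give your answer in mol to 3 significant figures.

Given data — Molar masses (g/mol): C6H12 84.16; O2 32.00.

3.57 mol

n(C6H12) = 233.0 / 84.16 = 2.769 mol
n(O2) = 911.6 / 32.00 = 28.49 mol
n/ν for C6H12 = 2.769/1 = 2.769
n/ν for O2 = 28.49/9 = 3.166
Smallest n/ν is C6H12 → limiting reagent.
O2 consumed = (9/1) × 2.769 = 24.92 mol
O2 remaining = 28.49 − 24.92 = 3.570 mol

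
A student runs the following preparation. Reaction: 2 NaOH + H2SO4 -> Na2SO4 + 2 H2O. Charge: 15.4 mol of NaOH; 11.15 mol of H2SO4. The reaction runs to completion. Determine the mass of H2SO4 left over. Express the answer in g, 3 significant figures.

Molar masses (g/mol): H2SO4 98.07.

n(NaOH) = 15.40 mol
n(H2SO4) = 11.15 mol
n/ν → NaOH: 7.700, H2SO4: 11.15; NaOH is limiting.
H2SO4 consumed = (1/2) × 15.40 = 7.700 mol
H2SO4 remaining = 11.15 − 7.700 = 3.450 mol
mass = 3.450 × 98.07 = 338.3 g

338 g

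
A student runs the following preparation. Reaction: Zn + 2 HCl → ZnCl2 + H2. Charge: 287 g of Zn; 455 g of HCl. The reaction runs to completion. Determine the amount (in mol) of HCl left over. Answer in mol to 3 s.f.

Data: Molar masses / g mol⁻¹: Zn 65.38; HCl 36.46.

n(Zn) = 287.0 / 65.38 = 4.390 mol
n(HCl) = 455.0 / 36.46 = 12.48 mol
n/ν for Zn = 4.390/1 = 4.390
n/ν for HCl = 12.48/2 = 6.240
Smallest n/ν is Zn → limiting reagent.
HCl consumed = (2/1) × 4.390 = 8.780 mol
HCl remaining = 12.48 − 8.780 = 3.700 mol

3.70 mol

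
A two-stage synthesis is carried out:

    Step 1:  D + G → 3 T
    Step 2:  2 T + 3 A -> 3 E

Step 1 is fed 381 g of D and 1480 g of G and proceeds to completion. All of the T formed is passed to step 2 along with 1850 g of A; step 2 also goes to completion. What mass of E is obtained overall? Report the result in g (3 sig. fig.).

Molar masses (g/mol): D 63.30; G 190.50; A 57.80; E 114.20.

3090 g

Step 1:
n(D) = 381.0 / 63.30 = 6.019 mol
n(G) = 1480 / 190.50 = 7.769 mol
n/ν → D: 6.019, G: 7.769; D is limiting.
n(T) produced = (3/1) × 6.019 = 18.06 mol
Step 2:
n(T) available = 18.06 mol
n(A) = 1850 / 57.80 = 32.01 mol
n/ν → T: 9.030, A: 10.67; T is limiting.
n(E) = (3/2) × 18.06 = 27.09 mol
mass = 27.09 × 114.20 = 3094 g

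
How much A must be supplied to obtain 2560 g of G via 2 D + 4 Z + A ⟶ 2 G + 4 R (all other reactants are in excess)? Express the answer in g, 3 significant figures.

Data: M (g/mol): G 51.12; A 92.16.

n(G) = 2560 / 51.12 = 50.08 mol
n(A) = (1/2) × 50.08 = 25.04 mol
mass = 25.04 × 92.16 = 2308 g

2310 g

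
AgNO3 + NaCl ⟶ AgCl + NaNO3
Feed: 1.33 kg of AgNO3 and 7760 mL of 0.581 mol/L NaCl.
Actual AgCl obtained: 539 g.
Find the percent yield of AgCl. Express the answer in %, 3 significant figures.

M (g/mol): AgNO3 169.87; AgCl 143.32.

83.4 %

n(AgNO3) = 1.330×1000 / 169.87 = 7.830 mol
n(NaCl) = 0.581 × 7760/1000 = 4.509 mol
n/ν for AgNO3 = 7.830/1 = 7.830
n/ν for NaCl = 4.509/1 = 4.509
Smallest n/ν is NaCl → limiting reagent.
theoretical n(AgCl) = (1/1) × 4.509 = 4.509 mol → 646.2 g
% yield = 539 / 646.2 × 100 = 83.41 %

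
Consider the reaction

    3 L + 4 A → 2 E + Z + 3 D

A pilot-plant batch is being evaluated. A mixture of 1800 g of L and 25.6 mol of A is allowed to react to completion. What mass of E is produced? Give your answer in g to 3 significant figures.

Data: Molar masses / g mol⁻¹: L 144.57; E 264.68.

n(L) = 1800 / 144.57 = 12.45 mol
n(A) = 25.60 mol
n/ν for L = 12.45/3 = 4.150
n/ν for A = 25.60/4 = 6.400
Smallest n/ν is L → limiting reagent.
n(E) = (2/3) × 12.45 = 8.300 mol
mass = 8.300 × 264.68 = 2197 g

2200 g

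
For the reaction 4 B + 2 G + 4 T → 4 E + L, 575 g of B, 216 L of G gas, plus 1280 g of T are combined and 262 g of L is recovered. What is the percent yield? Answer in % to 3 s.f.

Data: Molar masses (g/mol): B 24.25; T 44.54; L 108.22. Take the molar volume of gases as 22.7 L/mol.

n(B) = 575.0 / 24.25 = 23.71 mol
n(G) = 216.0 / 22.7 = 9.515 mol
n(T) = 1280 / 44.54 = 28.74 mol
n/ν for B = 23.71/4 = 5.928
n/ν for G = 9.515/2 = 4.758
n/ν for T = 28.74/4 = 7.185
Smallest n/ν is G → limiting reagent.
theoretical n(L) = (1/2) × 9.515 = 4.758 mol → 514.9 g
% yield = 262 / 514.9 × 100 = 50.88 %

50.9 %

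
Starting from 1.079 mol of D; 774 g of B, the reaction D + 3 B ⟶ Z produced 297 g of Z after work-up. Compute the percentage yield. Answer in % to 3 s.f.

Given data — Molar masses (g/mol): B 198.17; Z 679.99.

n(D) = 1.079 mol
n(B) = 774.0 / 198.17 = 3.906 mol
n/ν for D = 1.079/1 = 1.079
n/ν for B = 3.906/3 = 1.302
Smallest n/ν is D → limiting reagent.
theoretical n(Z) = (1/1) × 1.079 = 1.079 mol → 733.7 g
% yield = 297 / 733.7 × 100 = 40.48 %

40.5 %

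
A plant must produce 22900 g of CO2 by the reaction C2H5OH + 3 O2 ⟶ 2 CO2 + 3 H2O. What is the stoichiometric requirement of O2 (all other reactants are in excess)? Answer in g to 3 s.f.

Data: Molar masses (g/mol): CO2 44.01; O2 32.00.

n(CO2) = 22900 / 44.01 = 520.3 mol
n(O2) = (3/2) × 520.3 = 780.5 mol
mass = 780.5 × 32.00 = 24980 g

25000 g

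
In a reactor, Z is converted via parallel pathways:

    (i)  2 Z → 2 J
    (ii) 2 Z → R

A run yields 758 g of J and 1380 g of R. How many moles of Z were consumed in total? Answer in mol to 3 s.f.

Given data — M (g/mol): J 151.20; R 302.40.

n(J) = 758 / 151.20 = 5.013 mol
n(R) = 1380 / 302.40 = 4.563 mol
n(Z) via (i) = (2/2)×5.013 = 5.013 mol
n(Z) via (ii) = (2/1)×4.563 = 9.126 mol
total n(Z) = 5.013 + 9.126 = 14.14 mol

14.1 mol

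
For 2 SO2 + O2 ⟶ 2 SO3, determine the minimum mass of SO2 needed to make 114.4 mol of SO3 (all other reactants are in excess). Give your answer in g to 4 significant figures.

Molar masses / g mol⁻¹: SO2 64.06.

n(SO3) = 114.4 mol
n(SO2) = (2/2) × 114.4 = 114.4 mol
mass = 114.4 × 64.06 = 7328 g

7328 g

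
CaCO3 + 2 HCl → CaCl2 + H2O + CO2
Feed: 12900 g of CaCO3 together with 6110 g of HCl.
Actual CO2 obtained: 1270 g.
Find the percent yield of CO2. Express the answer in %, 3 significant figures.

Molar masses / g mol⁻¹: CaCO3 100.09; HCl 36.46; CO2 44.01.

34.4 %

n(CaCO3) = 12900 / 100.09 = 128.9 mol
n(HCl) = 6110 / 36.46 = 167.6 mol
n/ν for CaCO3 = 128.9/1 = 128.9
n/ν for HCl = 167.6/2 = 83.80
Smallest n/ν is HCl → limiting reagent.
theoretical n(CO2) = (1/2) × 167.6 = 83.80 mol → 3688 g
% yield = 1270 / 3688 × 100 = 34.44 %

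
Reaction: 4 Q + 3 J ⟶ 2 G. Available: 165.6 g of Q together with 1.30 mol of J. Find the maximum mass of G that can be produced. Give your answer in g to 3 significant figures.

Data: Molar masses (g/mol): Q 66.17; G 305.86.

265 g

n(Q) = 165.6 / 66.17 = 2.503 mol
n(J) = 1.300 mol
n/ν for Q = 2.503/4 = 0.6258
n/ν for J = 1.300/3 = 0.4333
Smallest n/ν is J → limiting reagent.
n(G) = (2/3) × 1.300 = 0.8667 mol
mass = 0.8667 × 305.86 = 265.1 g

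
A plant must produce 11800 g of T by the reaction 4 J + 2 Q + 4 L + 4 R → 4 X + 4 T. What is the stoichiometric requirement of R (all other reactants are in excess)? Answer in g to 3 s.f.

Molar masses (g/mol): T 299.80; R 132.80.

5230 g

n(T) = 11800 / 299.80 = 39.36 mol
n(R) = (4/4) × 39.36 = 39.36 mol
mass = 39.36 × 132.80 = 5227 g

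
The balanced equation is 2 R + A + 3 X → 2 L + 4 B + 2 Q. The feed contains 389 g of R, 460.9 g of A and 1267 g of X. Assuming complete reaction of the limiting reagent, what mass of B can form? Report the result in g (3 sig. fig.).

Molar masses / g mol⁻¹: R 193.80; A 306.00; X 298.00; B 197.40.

n(R) = 389.0 / 193.80 = 2.007 mol
n(A) = 460.9 / 306.00 = 1.506 mol
n(X) = 1267 / 298.00 = 4.252 mol
n/ν for R = 2.007/2 = 1.004
n/ν for A = 1.506/1 = 1.506
n/ν for X = 4.252/3 = 1.417
Smallest n/ν is R → limiting reagent.
n(B) = (4/2) × 2.007 = 4.014 mol
mass = 4.014 × 197.40 = 792.4 g

792 g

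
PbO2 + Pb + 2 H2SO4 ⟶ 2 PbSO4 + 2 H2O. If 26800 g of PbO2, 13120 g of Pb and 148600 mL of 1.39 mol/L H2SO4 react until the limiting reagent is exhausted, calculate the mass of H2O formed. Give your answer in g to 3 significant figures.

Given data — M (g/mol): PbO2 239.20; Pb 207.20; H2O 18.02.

n(PbO2) = 26800 / 239.20 = 112.0 mol
n(Pb) = 13120 / 207.20 = 63.32 mol
n(H2SO4) = 1.39 × 148600/1000 = 206.6 mol
n/ν for PbO2 = 112.0/1 = 112.0
n/ν for Pb = 63.32/1 = 63.32
n/ν for H2SO4 = 206.6/2 = 103.3
Smallest n/ν is Pb → limiting reagent.
n(H2O) = (2/1) × 63.32 = 126.6 mol
mass = 126.6 × 18.02 = 2281 g

2280 g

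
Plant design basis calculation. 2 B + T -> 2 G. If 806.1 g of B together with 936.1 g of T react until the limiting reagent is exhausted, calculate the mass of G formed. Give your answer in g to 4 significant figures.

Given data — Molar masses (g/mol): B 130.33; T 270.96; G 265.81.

1644 g

n(B) = 806.1 / 130.33 = 6.185 mol
n(T) = 936.1 / 270.96 = 3.455 mol
n/ν for B = 6.185/2 = 3.093
n/ν for T = 3.455/1 = 3.455
Smallest n/ν is B → limiting reagent.
n(G) = (2/2) × 6.185 = 6.185 mol
mass = 6.185 × 265.81 = 1644 g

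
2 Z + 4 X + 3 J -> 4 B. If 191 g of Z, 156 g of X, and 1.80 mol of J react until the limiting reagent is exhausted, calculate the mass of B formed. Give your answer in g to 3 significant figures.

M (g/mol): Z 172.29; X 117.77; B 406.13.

n(Z) = 191.0 / 172.29 = 1.109 mol
n(X) = 156.0 / 117.77 = 1.325 mol
n(J) = 1.800 mol
n/ν for Z = 1.109/2 = 0.5545
n/ν for X = 1.325/4 = 0.3313
n/ν for J = 1.800/3 = 0.6000
Smallest n/ν is X → limiting reagent.
n(B) = (4/4) × 1.325 = 1.325 mol
mass = 1.325 × 406.13 = 538.1 g

538 g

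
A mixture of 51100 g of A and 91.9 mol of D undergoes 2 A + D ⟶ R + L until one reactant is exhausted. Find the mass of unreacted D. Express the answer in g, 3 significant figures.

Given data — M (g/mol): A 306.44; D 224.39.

1910 g

n(A) = 51100 / 306.44 = 166.8 mol
n(D) = 91.90 mol
n/ν → A: 83.40, D: 91.90; A is limiting.
D consumed = (1/2) × 166.8 = 83.40 mol
D remaining = 91.90 − 83.40 = 8.500 mol
mass = 8.500 × 224.39 = 1907 g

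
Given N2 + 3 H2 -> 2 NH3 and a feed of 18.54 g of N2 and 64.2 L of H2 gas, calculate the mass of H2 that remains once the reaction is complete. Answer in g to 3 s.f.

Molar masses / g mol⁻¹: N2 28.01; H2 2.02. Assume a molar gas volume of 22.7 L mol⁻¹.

n(N2) = 18.54 / 28.01 = 0.6619 mol
n(H2) = 64.20 / 22.7 = 2.828 mol
n/ν for N2 = 0.6619/1 = 0.6619
n/ν for H2 = 2.828/3 = 0.9427
Smallest n/ν is N2 → limiting reagent.
H2 consumed = (3/1) × 0.6619 = 1.986 mol
H2 remaining = 2.828 − 1.986 = 0.8420 mol
mass = 0.8420 × 2.02 = 1.701 g

1.70 g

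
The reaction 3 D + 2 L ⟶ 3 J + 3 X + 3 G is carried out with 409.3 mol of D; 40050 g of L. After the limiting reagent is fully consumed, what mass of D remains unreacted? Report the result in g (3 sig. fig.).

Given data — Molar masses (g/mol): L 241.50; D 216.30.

34700 g

n(D) = 409.3 mol
n(L) = 40050 / 241.50 = 165.8 mol
n/ν for D = 409.3/3 = 136.4
n/ν for L = 165.8/2 = 82.90
Smallest n/ν is L → limiting reagent.
D consumed = (3/2) × 165.8 = 248.7 mol
D remaining = 409.3 − 248.7 = 160.6 mol
mass = 160.6 × 216.30 = 34740 g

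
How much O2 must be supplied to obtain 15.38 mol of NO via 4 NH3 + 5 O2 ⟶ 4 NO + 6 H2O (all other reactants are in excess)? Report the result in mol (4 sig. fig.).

n(NO) = 15.38 mol
n(O2) = (5/4) × 15.38 = 19.23 mol

19.23 mol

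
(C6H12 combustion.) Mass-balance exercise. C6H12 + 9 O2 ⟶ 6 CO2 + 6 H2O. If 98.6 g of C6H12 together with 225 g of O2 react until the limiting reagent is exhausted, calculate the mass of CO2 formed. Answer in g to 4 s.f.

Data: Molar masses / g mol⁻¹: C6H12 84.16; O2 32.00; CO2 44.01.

n(C6H12) = 98.60 / 84.16 = 1.172 mol
n(O2) = 225.0 / 32.00 = 7.031 mol
n/ν → C6H12: 1.172, O2: 0.7812; O2 is limiting.
n(CO2) = (6/9) × 7.031 = 4.687 mol
mass = 4.687 × 44.01 = 206.3 g

206.3 g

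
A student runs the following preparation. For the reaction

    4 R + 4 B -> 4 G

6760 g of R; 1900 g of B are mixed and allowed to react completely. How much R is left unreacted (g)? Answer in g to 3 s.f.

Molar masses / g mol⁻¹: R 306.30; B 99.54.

n(R) = 6760 / 306.30 = 22.07 mol
n(B) = 1900 / 99.54 = 19.09 mol
n/ν → R: 5.518, B: 4.773; B is limiting.
R consumed = (4/4) × 19.09 = 19.09 mol
R remaining = 22.07 − 19.09 = 2.980 mol
mass = 2.980 × 306.30 = 912.8 g

913 g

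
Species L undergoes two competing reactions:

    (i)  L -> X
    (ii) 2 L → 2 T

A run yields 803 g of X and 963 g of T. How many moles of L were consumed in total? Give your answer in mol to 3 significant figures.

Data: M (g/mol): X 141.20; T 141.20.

n(X) = 803 / 141.20 = 5.687 mol
n(T) = 963 / 141.20 = 6.820 mol
n(L) via (i) = (1/1)×5.687 = 5.687 mol
n(L) via (ii) = (2/2)×6.820 = 6.820 mol
total n(L) = 5.687 + 6.820 = 12.51 mol

12.5 mol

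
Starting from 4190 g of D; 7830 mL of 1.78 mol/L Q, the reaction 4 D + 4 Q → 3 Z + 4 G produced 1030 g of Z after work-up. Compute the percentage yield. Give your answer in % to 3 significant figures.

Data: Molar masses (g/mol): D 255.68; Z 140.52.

70.1 %

n(D) = 4190 / 255.68 = 16.39 mol
n(Q) = 1.78 × 7830/1000 = 13.94 mol
n/ν for D = 16.39/4 = 4.098
n/ν for Q = 13.94/4 = 3.485
Smallest n/ν is Q → limiting reagent.
theoretical n(Z) = (3/4) × 13.94 = 10.46 mol → 1470 g
% yield = 1030 / 1470 × 100 = 70.07 %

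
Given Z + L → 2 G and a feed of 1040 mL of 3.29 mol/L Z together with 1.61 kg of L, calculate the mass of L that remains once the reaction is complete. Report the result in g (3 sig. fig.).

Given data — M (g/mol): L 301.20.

579 g

n(Z) = 3.29 × 1040/1000 = 3.422 mol
n(L) = 1.610×1000 / 301.20 = 5.345 mol
n/ν for Z = 3.422/1 = 3.422
n/ν for L = 5.345/1 = 5.345
Smallest n/ν is Z → limiting reagent.
L consumed = (1/1) × 3.422 = 3.422 mol
L remaining = 5.345 − 3.422 = 1.923 mol
mass = 1.923 × 301.20 = 579.2 g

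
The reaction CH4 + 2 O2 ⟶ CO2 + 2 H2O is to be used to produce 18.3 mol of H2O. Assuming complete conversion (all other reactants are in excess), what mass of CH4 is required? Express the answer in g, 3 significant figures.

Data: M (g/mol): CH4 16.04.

147 g

n(H2O) = 18.30 mol
n(CH4) = (1/2) × 18.30 = 9.150 mol
mass = 9.150 × 16.04 = 146.8 g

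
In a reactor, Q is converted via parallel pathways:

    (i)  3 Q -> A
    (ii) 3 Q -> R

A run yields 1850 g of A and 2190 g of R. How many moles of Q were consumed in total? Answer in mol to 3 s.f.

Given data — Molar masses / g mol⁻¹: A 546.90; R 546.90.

n(A) = 1850 / 546.90 = 3.383 mol
n(R) = 2190 / 546.90 = 4.004 mol
n(Q) via (i) = (3/1)×3.383 = 10.15 mol
n(Q) via (ii) = (3/1)×4.004 = 12.01 mol
total n(Q) = 10.15 + 12.01 = 22.16 mol

22.2 mol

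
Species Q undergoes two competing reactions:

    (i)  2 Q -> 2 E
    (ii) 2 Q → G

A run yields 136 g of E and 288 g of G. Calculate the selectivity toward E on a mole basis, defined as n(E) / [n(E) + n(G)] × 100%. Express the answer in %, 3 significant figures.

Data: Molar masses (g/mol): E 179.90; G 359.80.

48.6 %

n(E) = 136 / 179.90 = 0.7560 mol
n(G) = 288 / 359.80 = 0.8004 mol
selectivity = 0.7560/(0.7560+0.8004) × 100 = 48.57 %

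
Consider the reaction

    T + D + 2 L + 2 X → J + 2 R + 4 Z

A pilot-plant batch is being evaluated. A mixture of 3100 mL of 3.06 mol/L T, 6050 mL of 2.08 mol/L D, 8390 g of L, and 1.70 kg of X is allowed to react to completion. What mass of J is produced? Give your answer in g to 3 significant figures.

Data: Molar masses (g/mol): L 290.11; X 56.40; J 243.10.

2310 g

n(T) = 3.06 × 3100/1000 = 9.486 mol
n(D) = 2.08 × 6050/1000 = 12.58 mol
n(L) = 8390 / 290.11 = 28.92 mol
n(X) = 1.700×1000 / 56.40 = 30.14 mol
n/ν for T = 9.486/1 = 9.486
n/ν for D = 12.58/1 = 12.58
n/ν for L = 28.92/2 = 14.46
n/ν for X = 30.14/2 = 15.07
Smallest n/ν is T → limiting reagent.
n(J) = (1/1) × 9.486 = 9.486 mol
mass = 9.486 × 243.10 = 2306 g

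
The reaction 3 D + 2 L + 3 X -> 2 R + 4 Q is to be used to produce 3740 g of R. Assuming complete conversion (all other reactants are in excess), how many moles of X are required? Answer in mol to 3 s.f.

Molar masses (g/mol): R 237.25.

n(R) = 3740 / 237.25 = 15.76 mol
n(X) = (3/2) × 15.76 = 23.64 mol

23.6 mol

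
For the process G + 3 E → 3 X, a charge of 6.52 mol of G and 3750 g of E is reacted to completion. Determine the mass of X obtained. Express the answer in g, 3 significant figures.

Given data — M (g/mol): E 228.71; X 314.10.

n(G) = 6.520 mol
n(E) = 3750 / 228.71 = 16.40 mol
n/ν for G = 6.520/1 = 6.520
n/ν for E = 16.40/3 = 5.467
Smallest n/ν is E → limiting reagent.
n(X) = (3/3) × 16.40 = 16.40 mol
mass = 16.40 × 314.10 = 5151 g

5150 g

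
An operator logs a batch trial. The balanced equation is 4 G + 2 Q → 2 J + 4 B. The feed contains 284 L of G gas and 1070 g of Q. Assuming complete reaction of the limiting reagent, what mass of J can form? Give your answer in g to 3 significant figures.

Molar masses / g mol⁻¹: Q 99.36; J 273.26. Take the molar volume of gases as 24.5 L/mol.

1580 g

n(G) = 284.0 / 24.5 = 11.59 mol
n(Q) = 1070 / 99.36 = 10.77 mol
n/ν for G = 11.59/4 = 2.898
n/ν for Q = 10.77/2 = 5.385
Smallest n/ν is G → limiting reagent.
n(J) = (2/4) × 11.59 = 5.795 mol
mass = 5.795 × 273.26 = 1584 g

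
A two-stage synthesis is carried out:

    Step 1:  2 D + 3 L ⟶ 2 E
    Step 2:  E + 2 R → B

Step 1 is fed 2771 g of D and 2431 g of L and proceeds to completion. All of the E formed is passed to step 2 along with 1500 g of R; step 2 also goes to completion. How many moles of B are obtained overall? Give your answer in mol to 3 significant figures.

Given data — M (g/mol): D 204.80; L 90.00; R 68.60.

Step 1:
n(D) = 2771 / 204.80 = 13.53 mol
n(L) = 2431 / 90.00 = 27.01 mol
n/ν → D: 6.765, L: 9.003; D is limiting.
n(E) produced = (2/2) × 13.53 = 13.53 mol
Step 2:
n(E) available = 13.53 mol
n(R) = 1500 / 68.60 = 21.87 mol
n/ν → E: 13.53, R: 10.94; R is limiting.
n(B) = (1/2) × 21.87 = 10.94 mol

10.9 mol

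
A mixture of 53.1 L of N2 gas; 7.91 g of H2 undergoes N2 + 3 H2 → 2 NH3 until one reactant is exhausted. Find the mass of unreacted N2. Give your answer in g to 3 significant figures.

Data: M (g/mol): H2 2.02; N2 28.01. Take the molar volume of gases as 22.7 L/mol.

29.0 g

n(N2) = 53.10 / 22.7 = 2.339 mol
n(H2) = 7.910 / 2.02 = 3.916 mol
n/ν for N2 = 2.339/1 = 2.339
n/ν for H2 = 3.916/3 = 1.305
Smallest n/ν is H2 → limiting reagent.
N2 consumed = (1/3) × 3.916 = 1.305 mol
N2 remaining = 2.339 − 1.305 = 1.034 mol
mass = 1.034 × 28.01 = 28.96 g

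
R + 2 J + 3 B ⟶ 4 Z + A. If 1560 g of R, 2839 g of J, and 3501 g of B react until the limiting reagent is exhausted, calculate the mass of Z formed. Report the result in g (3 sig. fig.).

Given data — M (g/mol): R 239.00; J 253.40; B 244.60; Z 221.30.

4220 g

n(R) = 1560 / 239.00 = 6.527 mol
n(J) = 2839 / 253.40 = 11.20 mol
n(B) = 3501 / 244.60 = 14.31 mol
n/ν for R = 6.527/1 = 6.527
n/ν for J = 11.20/2 = 5.600
n/ν for B = 14.31/3 = 4.770
Smallest n/ν is B → limiting reagent.
n(Z) = (4/3) × 14.31 = 19.08 mol
mass = 19.08 × 221.30 = 4222 g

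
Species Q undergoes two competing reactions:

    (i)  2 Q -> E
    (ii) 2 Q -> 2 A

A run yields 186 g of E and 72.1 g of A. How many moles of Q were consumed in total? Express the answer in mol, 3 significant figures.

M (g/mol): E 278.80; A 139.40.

n(E) = 186 / 278.80 = 0.6671 mol
n(A) = 72.1 / 139.40 = 0.5172 mol
n(Q) via (i) = (2/1)×0.6671 = 1.334 mol
n(Q) via (ii) = (2/2)×0.5172 = 0.5172 mol
total n(Q) = 1.334 + 0.5172 = 1.851 mol

1.85 mol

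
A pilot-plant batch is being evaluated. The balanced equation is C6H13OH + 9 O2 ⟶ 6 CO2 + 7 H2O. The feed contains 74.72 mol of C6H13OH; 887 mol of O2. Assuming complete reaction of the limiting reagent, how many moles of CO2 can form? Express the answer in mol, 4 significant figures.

448.3 mol

n(C6H13OH) = 74.72 mol
n(O2) = 887.0 mol
n/ν for C6H13OH = 74.72/1 = 74.72
n/ν for O2 = 887.0/9 = 98.56
Smallest n/ν is C6H13OH → limiting reagent.
n(CO2) = (6/1) × 74.72 = 448.3 mol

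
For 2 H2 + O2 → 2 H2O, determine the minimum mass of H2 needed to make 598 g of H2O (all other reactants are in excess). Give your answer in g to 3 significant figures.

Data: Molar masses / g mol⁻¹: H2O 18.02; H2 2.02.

67.0 g

n(H2O) = 598 / 18.02 = 33.19 mol
n(H2) = (2/2) × 33.19 = 33.19 mol
mass = 33.19 × 2.02 = 67.04 g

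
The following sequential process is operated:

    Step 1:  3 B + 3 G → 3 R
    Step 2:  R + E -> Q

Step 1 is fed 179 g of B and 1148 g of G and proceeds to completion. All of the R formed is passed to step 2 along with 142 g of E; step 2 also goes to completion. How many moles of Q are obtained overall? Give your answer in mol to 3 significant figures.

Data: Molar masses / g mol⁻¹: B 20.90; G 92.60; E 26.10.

Step 1:
n(B) = 179.0 / 20.90 = 8.565 mol
n(G) = 1148 / 92.60 = 12.40 mol
n/ν for B = 8.565/3 = 2.855
n/ν for G = 12.40/3 = 4.133
Smallest n/ν is B → limiting reagent.
n(R) produced = (3/3) × 8.565 = 8.565 mol
Step 2:
n(R) available = 8.565 mol
n(E) = 142.0 / 26.10 = 5.441 mol
n/ν for R = 8.565/1 = 8.565
n/ν for E = 5.441/1 = 5.441
Smallest n/ν is E → limiting reagent.
n(Q) = (1/1) × 5.441 = 5.441 mol

5.44 mol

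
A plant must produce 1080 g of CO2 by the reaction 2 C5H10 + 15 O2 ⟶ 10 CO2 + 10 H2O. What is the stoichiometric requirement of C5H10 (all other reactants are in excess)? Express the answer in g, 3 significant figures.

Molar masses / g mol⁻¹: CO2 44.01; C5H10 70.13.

n(CO2) = 1080 / 44.01 = 24.54 mol
n(C5H10) = (2/10) × 24.54 = 4.908 mol
mass = 4.908 × 70.13 = 344.2 g

344 g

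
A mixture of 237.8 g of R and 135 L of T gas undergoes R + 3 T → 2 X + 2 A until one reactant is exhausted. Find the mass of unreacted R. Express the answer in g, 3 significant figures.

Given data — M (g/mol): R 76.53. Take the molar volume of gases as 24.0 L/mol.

n(R) = 237.8 / 76.53 = 3.107 mol
n(T) = 135.0 / 24.0 = 5.625 mol
n/ν for R = 3.107/1 = 3.107
n/ν for T = 5.625/3 = 1.875
Smallest n/ν is T → limiting reagent.
R consumed = (1/3) × 5.625 = 1.875 mol
R remaining = 3.107 − 1.875 = 1.232 mol
mass = 1.232 × 76.53 = 94.28 g

94.3 g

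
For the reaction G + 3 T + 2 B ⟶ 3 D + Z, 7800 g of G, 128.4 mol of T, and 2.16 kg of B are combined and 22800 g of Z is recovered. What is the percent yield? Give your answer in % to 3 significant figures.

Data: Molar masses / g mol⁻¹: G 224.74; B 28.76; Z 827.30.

79.4 %

n(G) = 7800 / 224.74 = 34.71 mol
n(T) = 128.4 mol
n(B) = 2.160×1000 / 28.76 = 75.10 mol
n/ν for G = 34.71/1 = 34.71
n/ν for T = 128.4/3 = 42.80
n/ν for B = 75.10/2 = 37.55
Smallest n/ν is G → limiting reagent.
theoretical n(Z) = (1/1) × 34.71 = 34.71 mol → 28720 g
% yield = 22800 / 28720 × 100 = 79.39 %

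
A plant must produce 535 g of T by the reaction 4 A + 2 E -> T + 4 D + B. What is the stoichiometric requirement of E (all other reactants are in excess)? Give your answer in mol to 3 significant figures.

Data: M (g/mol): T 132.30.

8.09 mol

n(T) = 535 / 132.30 = 4.044 mol
n(E) = (2/1) × 4.044 = 8.088 mol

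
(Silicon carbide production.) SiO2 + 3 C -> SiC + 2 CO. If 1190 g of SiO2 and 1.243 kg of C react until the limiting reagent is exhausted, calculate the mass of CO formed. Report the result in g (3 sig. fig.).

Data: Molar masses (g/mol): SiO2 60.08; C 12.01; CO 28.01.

n(SiO2) = 1190 / 60.08 = 19.81 mol
n(C) = 1.243×1000 / 12.01 = 103.5 mol
n/ν for SiO2 = 19.81/1 = 19.81
n/ν for C = 103.5/3 = 34.50
Smallest n/ν is SiO2 → limiting reagent.
n(CO) = (2/1) × 19.81 = 39.62 mol
mass = 39.62 × 28.01 = 1110 g

1110 g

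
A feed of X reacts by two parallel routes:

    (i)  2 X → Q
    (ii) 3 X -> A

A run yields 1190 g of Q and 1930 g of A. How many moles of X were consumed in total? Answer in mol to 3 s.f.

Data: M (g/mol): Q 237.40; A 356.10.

26.3 mol

n(Q) = 1190 / 237.40 = 5.013 mol
n(A) = 1930 / 356.10 = 5.420 mol
n(X) via (i) = (2/1)×5.013 = 10.03 mol
n(X) via (ii) = (3/1)×5.420 = 16.26 mol
total n(X) = 10.03 + 16.26 = 26.29 mol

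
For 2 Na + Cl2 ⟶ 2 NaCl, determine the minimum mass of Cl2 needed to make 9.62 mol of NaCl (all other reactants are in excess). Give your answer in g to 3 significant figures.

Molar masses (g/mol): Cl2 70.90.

341 g

n(NaCl) = 9.620 mol
n(Cl2) = (1/2) × 9.620 = 4.810 mol
mass = 4.810 × 70.90 = 341.0 g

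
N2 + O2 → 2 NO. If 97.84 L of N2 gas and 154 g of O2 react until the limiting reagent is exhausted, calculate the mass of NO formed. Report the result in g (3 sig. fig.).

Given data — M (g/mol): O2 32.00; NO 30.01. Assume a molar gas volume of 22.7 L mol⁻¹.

259 g

n(N2) = 97.84 / 22.7 = 4.310 mol
n(O2) = 154.0 / 32.00 = 4.813 mol
n/ν → N2: 4.310, O2: 4.813; N2 is limiting.
n(NO) = (2/1) × 4.310 = 8.620 mol
mass = 8.620 × 30.01 = 258.7 g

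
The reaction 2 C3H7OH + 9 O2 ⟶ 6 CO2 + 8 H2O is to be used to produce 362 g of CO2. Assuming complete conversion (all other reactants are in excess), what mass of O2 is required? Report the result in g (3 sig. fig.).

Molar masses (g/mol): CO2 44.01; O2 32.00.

n(CO2) = 362 / 44.01 = 8.225 mol
n(O2) = (9/6) × 8.225 = 12.34 mol
mass = 12.34 × 32.00 = 394.9 g

395 g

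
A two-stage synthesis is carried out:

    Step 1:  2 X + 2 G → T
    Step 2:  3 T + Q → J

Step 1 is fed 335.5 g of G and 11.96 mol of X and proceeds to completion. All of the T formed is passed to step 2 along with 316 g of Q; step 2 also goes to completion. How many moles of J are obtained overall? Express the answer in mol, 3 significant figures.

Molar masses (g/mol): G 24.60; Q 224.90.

1.41 mol

Step 1:
n(G) = 335.5 / 24.60 = 13.64 mol
n(X) = 11.96 mol
n/ν → G: 6.820, X: 5.980; X is limiting.
n(T) produced = (1/2) × 11.96 = 5.980 mol
Step 2:
n(T) available = 5.980 mol
n(Q) = 316.0 / 224.90 = 1.405 mol
n/ν → T: 1.993, Q: 1.405; Q is limiting.
n(J) = (1/1) × 1.405 = 1.405 mol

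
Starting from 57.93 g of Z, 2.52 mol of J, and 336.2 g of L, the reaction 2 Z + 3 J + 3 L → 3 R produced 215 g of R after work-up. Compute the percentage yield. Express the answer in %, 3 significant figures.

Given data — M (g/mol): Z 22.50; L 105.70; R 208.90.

40.8 %

n(Z) = 57.93 / 22.50 = 2.575 mol
n(J) = 2.520 mol
n(L) = 336.2 / 105.70 = 3.181 mol
n/ν for Z = 2.575/2 = 1.288
n/ν for J = 2.520/3 = 0.8400
n/ν for L = 3.181/3 = 1.060
Smallest n/ν is J → limiting reagent.
theoretical n(R) = (3/3) × 2.520 = 2.520 mol → 526.4 g
% yield = 215 / 526.4 × 100 = 40.84 %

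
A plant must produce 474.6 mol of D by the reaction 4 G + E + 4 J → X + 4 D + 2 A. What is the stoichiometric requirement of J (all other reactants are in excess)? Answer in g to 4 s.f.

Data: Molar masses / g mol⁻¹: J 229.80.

109100 g

n(D) = 474.6 mol
n(J) = (4/4) × 474.6 = 474.6 mol
mass = 474.6 × 229.80 = 109100 g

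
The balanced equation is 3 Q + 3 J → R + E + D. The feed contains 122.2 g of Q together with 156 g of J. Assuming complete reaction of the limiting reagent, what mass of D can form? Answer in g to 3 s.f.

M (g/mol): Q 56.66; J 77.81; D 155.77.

104 g

n(Q) = 122.2 / 56.66 = 2.157 mol
n(J) = 156.0 / 77.81 = 2.005 mol
n/ν for Q = 2.157/3 = 0.7190
n/ν for J = 2.005/3 = 0.6683
Smallest n/ν is J → limiting reagent.
n(D) = (1/3) × 2.005 = 0.6683 mol
mass = 0.6683 × 155.77 = 104.1 g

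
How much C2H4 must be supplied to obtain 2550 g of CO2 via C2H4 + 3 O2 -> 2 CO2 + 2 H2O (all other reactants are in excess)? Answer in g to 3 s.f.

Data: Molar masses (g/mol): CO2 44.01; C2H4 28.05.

n(CO2) = 2550 / 44.01 = 57.94 mol
n(C2H4) = (1/2) × 57.94 = 28.97 mol
mass = 28.97 × 28.05 = 812.6 g

813 g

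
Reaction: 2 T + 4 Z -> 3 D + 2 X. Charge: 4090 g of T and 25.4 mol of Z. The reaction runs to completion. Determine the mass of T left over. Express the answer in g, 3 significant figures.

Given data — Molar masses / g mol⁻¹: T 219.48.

n(T) = 4090 / 219.48 = 18.63 mol
n(Z) = 25.40 mol
n/ν for T = 18.63/2 = 9.315
n/ν for Z = 25.40/4 = 6.350
Smallest n/ν is Z → limiting reagent.
T consumed = (2/4) × 25.40 = 12.70 mol
T remaining = 18.63 − 12.70 = 5.930 mol
mass = 5.930 × 219.48 = 1302 g

1300 g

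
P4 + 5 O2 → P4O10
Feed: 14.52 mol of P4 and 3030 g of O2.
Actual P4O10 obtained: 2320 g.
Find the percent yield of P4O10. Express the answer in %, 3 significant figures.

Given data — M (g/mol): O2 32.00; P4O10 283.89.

n(P4) = 14.52 mol
n(O2) = 3030 / 32.00 = 94.69 mol
n/ν for P4 = 14.52/1 = 14.52
n/ν for O2 = 94.69/5 = 18.94
Smallest n/ν is P4 → limiting reagent.
theoretical n(P4O10) = (1/1) × 14.52 = 14.52 mol → 4122 g
% yield = 2320 / 4122 × 100 = 56.28 %

56.3 %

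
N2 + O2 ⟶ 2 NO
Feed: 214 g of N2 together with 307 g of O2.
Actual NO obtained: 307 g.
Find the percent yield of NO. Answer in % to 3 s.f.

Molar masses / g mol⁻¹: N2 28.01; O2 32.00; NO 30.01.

66.9 %

n(N2) = 214.0 / 28.01 = 7.640 mol
n(O2) = 307.0 / 32.00 = 9.594 mol
n/ν for N2 = 7.640/1 = 7.640
n/ν for O2 = 9.594/1 = 9.594
Smallest n/ν is N2 → limiting reagent.
theoretical n(NO) = (2/1) × 7.640 = 15.28 mol → 458.6 g
% yield = 307 / 458.6 × 100 = 66.94 %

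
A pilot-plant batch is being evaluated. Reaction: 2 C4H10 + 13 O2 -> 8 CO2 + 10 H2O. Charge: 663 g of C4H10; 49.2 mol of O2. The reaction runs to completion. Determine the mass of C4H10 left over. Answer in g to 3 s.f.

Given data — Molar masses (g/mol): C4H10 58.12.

223 g

n(C4H10) = 663.0 / 58.12 = 11.41 mol
n(O2) = 49.20 mol
n/ν → C4H10: 5.705, O2: 3.785; O2 is limiting.
C4H10 consumed = (2/13) × 49.20 = 7.569 mol
C4H10 remaining = 11.41 − 7.569 = 3.841 mol
mass = 3.841 × 58.12 = 223.2 g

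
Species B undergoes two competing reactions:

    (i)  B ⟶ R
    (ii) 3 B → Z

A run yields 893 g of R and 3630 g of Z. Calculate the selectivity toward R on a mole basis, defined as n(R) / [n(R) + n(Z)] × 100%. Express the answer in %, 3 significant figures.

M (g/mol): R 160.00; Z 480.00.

42.5 %

n(R) = 893 / 160.00 = 5.581 mol
n(Z) = 3630 / 480.00 = 7.563 mol
selectivity = 5.581/(5.581+7.563) × 100 = 42.46 %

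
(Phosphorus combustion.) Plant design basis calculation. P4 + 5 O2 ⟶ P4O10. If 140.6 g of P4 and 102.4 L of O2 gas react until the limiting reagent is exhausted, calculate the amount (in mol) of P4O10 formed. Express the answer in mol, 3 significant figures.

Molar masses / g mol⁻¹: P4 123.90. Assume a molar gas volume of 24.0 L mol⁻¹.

n(P4) = 140.6 / 123.90 = 1.135 mol
n(O2) = 102.4 / 24.0 = 4.267 mol
n/ν for P4 = 1.135/1 = 1.135
n/ν for O2 = 4.267/5 = 0.8534
Smallest n/ν is O2 → limiting reagent.
n(P4O10) = (1/5) × 4.267 = 0.8534 mol

0.853 mol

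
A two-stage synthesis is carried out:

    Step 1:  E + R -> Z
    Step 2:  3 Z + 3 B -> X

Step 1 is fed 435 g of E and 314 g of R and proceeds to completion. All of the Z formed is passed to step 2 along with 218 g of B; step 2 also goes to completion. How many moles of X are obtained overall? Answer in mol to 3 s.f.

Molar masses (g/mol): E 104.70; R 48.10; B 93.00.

Step 1:
n(E) = 435.0 / 104.70 = 4.155 mol
n(R) = 314.0 / 48.10 = 6.528 mol
n/ν → E: 4.155, R: 6.528; E is limiting.
n(Z) produced = (1/1) × 4.155 = 4.155 mol
Step 2:
n(Z) available = 4.155 mol
n(B) = 218.0 / 93.00 = 2.344 mol
n/ν → Z: 1.385, B: 0.7813; B is limiting.
n(X) = (1/3) × 2.344 = 0.7813 mol

0.781 mol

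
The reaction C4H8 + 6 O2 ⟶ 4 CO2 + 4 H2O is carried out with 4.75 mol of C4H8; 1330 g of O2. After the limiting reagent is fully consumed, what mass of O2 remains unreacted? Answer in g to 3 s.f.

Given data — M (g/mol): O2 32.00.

n(C4H8) = 4.750 mol
n(O2) = 1330 / 32.00 = 41.56 mol
n/ν → C4H8: 4.750, O2: 6.927; C4H8 is limiting.
O2 consumed = (6/1) × 4.750 = 28.50 mol
O2 remaining = 41.56 − 28.50 = 13.06 mol
mass = 13.06 × 32.00 = 417.9 g

418 g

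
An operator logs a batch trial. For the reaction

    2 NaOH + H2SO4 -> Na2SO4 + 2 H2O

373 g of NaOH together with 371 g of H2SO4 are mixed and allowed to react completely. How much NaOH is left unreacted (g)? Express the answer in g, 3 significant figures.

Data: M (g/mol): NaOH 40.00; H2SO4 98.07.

70.4 g

n(NaOH) = 373.0 / 40.00 = 9.325 mol
n(H2SO4) = 371.0 / 98.07 = 3.783 mol
n/ν → NaOH: 4.663, H2SO4: 3.783; H2SO4 is limiting.
NaOH consumed = (2/1) × 3.783 = 7.566 mol
NaOH remaining = 9.325 − 7.566 = 1.759 mol
mass = 1.759 × 40.00 = 70.36 g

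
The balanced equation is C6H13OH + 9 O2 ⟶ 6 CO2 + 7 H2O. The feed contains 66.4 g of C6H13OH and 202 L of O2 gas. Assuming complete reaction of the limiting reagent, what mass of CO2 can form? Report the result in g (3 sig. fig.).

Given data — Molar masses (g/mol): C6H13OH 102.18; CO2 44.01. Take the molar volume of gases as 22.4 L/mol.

172 g

n(C6H13OH) = 66.40 / 102.18 = 0.6498 mol
n(O2) = 202.0 / 22.4 = 9.018 mol
n/ν for C6H13OH = 0.6498/1 = 0.6498
n/ν for O2 = 9.018/9 = 1.002
Smallest n/ν is C6H13OH → limiting reagent.
n(CO2) = (6/1) × 0.6498 = 3.899 mol
mass = 3.899 × 44.01 = 171.6 g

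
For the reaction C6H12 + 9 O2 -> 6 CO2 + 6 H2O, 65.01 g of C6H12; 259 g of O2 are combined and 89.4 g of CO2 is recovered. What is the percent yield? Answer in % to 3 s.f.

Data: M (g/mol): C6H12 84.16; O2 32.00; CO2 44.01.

n(C6H12) = 65.01 / 84.16 = 0.7725 mol
n(O2) = 259.0 / 32.00 = 8.094 mol
n/ν → C6H12: 0.7725, O2: 0.8993; C6H12 is limiting.
theoretical n(CO2) = (6/1) × 0.7725 = 4.635 mol → 204.0 g
% yield = 89.4 / 204.0 × 100 = 43.82 %

43.8 %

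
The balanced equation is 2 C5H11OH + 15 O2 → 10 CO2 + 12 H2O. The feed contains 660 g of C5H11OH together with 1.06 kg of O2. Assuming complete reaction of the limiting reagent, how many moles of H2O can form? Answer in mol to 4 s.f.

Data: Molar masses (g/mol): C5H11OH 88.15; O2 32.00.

26.50 mol

n(C5H11OH) = 660.0 / 88.15 = 7.487 mol
n(O2) = 1.060×1000 / 32.00 = 33.13 mol
n/ν for C5H11OH = 7.487/2 = 3.744
n/ν for O2 = 33.13/15 = 2.209
Smallest n/ν is O2 → limiting reagent.
n(H2O) = (12/15) × 33.13 = 26.50 mol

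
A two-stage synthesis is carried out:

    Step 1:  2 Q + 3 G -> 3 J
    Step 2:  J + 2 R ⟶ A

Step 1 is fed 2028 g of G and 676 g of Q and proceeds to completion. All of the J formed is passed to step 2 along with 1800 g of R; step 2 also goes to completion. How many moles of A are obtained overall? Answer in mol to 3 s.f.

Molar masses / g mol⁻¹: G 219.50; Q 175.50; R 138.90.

5.78 mol

Step 1:
n(G) = 2028 / 219.50 = 9.239 mol
n(Q) = 676.0 / 175.50 = 3.852 mol
n/ν → G: 3.080, Q: 1.926; Q is limiting.
n(J) produced = (3/2) × 3.852 = 5.778 mol
Step 2:
n(J) available = 5.778 mol
n(R) = 1800 / 138.90 = 12.96 mol
n/ν → J: 5.778, R: 6.480; J is limiting.
n(A) = (1/1) × 5.778 = 5.778 mol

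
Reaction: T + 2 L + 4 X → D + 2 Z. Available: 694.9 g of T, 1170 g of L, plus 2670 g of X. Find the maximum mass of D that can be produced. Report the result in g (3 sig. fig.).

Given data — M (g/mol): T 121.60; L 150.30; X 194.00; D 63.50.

218 g

n(T) = 694.9 / 121.60 = 5.715 mol
n(L) = 1170 / 150.30 = 7.784 mol
n(X) = 2670 / 194.00 = 13.76 mol
n/ν for T = 5.715/1 = 5.715
n/ν for L = 7.784/2 = 3.892
n/ν for X = 13.76/4 = 3.440
Smallest n/ν is X → limiting reagent.
n(D) = (1/4) × 13.76 = 3.440 mol
mass = 3.440 × 63.50 = 218.4 g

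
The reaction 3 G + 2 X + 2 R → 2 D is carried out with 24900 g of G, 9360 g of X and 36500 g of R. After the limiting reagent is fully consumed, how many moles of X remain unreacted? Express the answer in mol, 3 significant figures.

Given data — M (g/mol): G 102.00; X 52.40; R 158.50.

15.9 mol

n(G) = 24900 / 102.00 = 244.1 mol
n(X) = 9360 / 52.40 = 178.6 mol
n(R) = 36500 / 158.50 = 230.3 mol
n/ν for G = 244.1/3 = 81.37
n/ν for X = 178.6/2 = 89.30
n/ν for R = 230.3/2 = 115.2
Smallest n/ν is G → limiting reagent.
X consumed = (2/3) × 244.1 = 162.7 mol
X remaining = 178.6 − 162.7 = 15.90 mol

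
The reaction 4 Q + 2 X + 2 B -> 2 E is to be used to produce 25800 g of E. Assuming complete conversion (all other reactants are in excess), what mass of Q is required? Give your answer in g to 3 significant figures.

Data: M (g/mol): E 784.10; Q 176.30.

n(E) = 25800 / 784.10 = 32.90 mol
n(Q) = (4/2) × 32.90 = 65.80 mol
mass = 65.80 × 176.30 = 11600 g

11600 g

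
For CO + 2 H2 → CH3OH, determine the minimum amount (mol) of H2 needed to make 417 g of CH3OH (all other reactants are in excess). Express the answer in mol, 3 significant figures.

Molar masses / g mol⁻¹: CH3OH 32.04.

n(CH3OH) = 417 / 32.04 = 13.01 mol
n(H2) = (2/1) × 13.01 = 26.02 mol

26.0 mol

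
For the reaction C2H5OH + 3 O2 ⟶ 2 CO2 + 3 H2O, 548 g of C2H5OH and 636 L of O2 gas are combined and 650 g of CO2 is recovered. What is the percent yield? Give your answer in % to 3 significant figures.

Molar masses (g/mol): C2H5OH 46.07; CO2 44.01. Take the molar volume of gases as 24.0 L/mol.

n(C2H5OH) = 548.0 / 46.07 = 11.89 mol
n(O2) = 636.0 / 24.0 = 26.50 mol
n/ν for C2H5OH = 11.89/1 = 11.89
n/ν for O2 = 26.50/3 = 8.833
Smallest n/ν is O2 → limiting reagent.
theoretical n(CO2) = (2/3) × 26.50 = 17.67 mol → 777.7 g
% yield = 650 / 777.7 × 100 = 83.58 %

83.6 %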